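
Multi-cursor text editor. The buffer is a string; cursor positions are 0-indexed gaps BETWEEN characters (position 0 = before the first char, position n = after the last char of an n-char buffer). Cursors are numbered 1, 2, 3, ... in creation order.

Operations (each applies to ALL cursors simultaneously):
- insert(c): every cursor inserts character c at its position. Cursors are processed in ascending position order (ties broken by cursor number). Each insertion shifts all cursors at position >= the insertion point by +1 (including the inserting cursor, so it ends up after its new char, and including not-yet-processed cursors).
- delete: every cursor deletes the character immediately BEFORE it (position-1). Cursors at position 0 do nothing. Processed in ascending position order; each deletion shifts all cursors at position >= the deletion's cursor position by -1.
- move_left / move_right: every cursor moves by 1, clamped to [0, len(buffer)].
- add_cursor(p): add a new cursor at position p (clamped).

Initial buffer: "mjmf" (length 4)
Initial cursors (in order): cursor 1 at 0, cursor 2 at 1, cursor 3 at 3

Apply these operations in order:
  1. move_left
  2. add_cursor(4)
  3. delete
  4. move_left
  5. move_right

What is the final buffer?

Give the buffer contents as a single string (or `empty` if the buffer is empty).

After op 1 (move_left): buffer="mjmf" (len 4), cursors c1@0 c2@0 c3@2, authorship ....
After op 2 (add_cursor(4)): buffer="mjmf" (len 4), cursors c1@0 c2@0 c3@2 c4@4, authorship ....
After op 3 (delete): buffer="mm" (len 2), cursors c1@0 c2@0 c3@1 c4@2, authorship ..
After op 4 (move_left): buffer="mm" (len 2), cursors c1@0 c2@0 c3@0 c4@1, authorship ..
After op 5 (move_right): buffer="mm" (len 2), cursors c1@1 c2@1 c3@1 c4@2, authorship ..

Answer: mm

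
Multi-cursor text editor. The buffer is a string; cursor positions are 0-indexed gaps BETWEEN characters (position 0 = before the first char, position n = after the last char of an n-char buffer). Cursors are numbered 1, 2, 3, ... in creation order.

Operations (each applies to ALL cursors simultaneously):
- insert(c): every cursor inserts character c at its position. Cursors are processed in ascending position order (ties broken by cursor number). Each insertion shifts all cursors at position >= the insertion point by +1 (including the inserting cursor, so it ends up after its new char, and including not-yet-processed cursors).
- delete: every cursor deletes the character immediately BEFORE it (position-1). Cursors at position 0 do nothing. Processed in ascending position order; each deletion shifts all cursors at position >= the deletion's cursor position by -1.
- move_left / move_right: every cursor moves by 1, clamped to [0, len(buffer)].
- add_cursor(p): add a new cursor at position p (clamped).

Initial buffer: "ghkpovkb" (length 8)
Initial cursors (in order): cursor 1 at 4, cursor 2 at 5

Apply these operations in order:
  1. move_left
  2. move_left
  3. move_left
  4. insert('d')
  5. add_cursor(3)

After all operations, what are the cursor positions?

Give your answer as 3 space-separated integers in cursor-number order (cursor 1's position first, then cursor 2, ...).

After op 1 (move_left): buffer="ghkpovkb" (len 8), cursors c1@3 c2@4, authorship ........
After op 2 (move_left): buffer="ghkpovkb" (len 8), cursors c1@2 c2@3, authorship ........
After op 3 (move_left): buffer="ghkpovkb" (len 8), cursors c1@1 c2@2, authorship ........
After op 4 (insert('d')): buffer="gdhdkpovkb" (len 10), cursors c1@2 c2@4, authorship .1.2......
After op 5 (add_cursor(3)): buffer="gdhdkpovkb" (len 10), cursors c1@2 c3@3 c2@4, authorship .1.2......

Answer: 2 4 3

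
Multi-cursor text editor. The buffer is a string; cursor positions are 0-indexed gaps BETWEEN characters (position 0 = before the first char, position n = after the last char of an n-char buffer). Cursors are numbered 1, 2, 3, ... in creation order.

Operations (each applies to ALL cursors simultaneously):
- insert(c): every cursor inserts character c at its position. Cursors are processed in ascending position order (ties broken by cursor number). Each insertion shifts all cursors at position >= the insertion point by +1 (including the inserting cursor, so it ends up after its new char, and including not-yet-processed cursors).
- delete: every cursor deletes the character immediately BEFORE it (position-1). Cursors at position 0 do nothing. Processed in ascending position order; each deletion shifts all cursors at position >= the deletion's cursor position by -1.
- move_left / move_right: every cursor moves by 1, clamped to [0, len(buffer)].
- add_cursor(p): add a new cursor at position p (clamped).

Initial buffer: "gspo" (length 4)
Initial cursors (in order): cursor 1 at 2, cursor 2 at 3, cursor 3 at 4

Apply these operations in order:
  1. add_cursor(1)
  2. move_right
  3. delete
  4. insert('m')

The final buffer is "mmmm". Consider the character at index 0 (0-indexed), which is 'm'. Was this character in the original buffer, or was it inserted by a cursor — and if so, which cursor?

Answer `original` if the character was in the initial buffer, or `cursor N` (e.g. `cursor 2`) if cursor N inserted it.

After op 1 (add_cursor(1)): buffer="gspo" (len 4), cursors c4@1 c1@2 c2@3 c3@4, authorship ....
After op 2 (move_right): buffer="gspo" (len 4), cursors c4@2 c1@3 c2@4 c3@4, authorship ....
After op 3 (delete): buffer="" (len 0), cursors c1@0 c2@0 c3@0 c4@0, authorship 
After op 4 (insert('m')): buffer="mmmm" (len 4), cursors c1@4 c2@4 c3@4 c4@4, authorship 1234
Authorship (.=original, N=cursor N): 1 2 3 4
Index 0: author = 1

Answer: cursor 1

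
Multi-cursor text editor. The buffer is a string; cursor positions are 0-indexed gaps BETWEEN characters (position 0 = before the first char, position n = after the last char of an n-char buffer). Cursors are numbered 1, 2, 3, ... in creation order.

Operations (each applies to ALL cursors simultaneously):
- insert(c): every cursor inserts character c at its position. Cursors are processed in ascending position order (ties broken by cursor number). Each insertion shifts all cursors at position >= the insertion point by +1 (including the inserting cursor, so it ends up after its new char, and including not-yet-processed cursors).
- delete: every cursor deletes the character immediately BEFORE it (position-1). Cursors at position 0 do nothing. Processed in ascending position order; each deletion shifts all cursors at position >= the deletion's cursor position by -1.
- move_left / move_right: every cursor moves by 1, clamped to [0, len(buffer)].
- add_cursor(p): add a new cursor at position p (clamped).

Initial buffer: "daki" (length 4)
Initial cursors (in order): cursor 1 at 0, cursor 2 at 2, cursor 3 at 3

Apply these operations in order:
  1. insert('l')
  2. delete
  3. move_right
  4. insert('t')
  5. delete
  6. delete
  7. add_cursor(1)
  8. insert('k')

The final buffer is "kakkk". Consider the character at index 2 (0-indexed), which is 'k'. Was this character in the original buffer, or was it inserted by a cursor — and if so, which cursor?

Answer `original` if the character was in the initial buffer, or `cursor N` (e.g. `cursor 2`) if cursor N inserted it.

Answer: cursor 2

Derivation:
After op 1 (insert('l')): buffer="ldalkli" (len 7), cursors c1@1 c2@4 c3@6, authorship 1..2.3.
After op 2 (delete): buffer="daki" (len 4), cursors c1@0 c2@2 c3@3, authorship ....
After op 3 (move_right): buffer="daki" (len 4), cursors c1@1 c2@3 c3@4, authorship ....
After op 4 (insert('t')): buffer="dtaktit" (len 7), cursors c1@2 c2@5 c3@7, authorship .1..2.3
After op 5 (delete): buffer="daki" (len 4), cursors c1@1 c2@3 c3@4, authorship ....
After op 6 (delete): buffer="a" (len 1), cursors c1@0 c2@1 c3@1, authorship .
After op 7 (add_cursor(1)): buffer="a" (len 1), cursors c1@0 c2@1 c3@1 c4@1, authorship .
After op 8 (insert('k')): buffer="kakkk" (len 5), cursors c1@1 c2@5 c3@5 c4@5, authorship 1.234
Authorship (.=original, N=cursor N): 1 . 2 3 4
Index 2: author = 2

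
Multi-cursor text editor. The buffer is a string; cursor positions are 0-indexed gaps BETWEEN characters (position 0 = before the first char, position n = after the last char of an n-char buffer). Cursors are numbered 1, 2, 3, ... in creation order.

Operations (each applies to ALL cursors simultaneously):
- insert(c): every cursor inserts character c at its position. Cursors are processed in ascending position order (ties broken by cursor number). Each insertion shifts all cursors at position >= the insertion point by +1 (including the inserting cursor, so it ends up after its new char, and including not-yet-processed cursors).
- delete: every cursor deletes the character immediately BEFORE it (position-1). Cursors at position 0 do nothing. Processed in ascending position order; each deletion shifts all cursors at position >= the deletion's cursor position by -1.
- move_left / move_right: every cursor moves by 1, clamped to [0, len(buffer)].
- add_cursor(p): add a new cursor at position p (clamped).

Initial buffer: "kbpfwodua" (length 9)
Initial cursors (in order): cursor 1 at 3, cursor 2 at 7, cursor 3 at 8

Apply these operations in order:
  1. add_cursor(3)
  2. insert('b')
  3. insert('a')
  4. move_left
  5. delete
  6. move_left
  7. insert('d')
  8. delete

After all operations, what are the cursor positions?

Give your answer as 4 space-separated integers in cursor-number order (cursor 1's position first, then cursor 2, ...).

After op 1 (add_cursor(3)): buffer="kbpfwodua" (len 9), cursors c1@3 c4@3 c2@7 c3@8, authorship .........
After op 2 (insert('b')): buffer="kbpbbfwodbuba" (len 13), cursors c1@5 c4@5 c2@10 c3@12, authorship ...14....2.3.
After op 3 (insert('a')): buffer="kbpbbaafwodbaubaa" (len 17), cursors c1@7 c4@7 c2@13 c3@16, authorship ...1414....22.33.
After op 4 (move_left): buffer="kbpbbaafwodbaubaa" (len 17), cursors c1@6 c4@6 c2@12 c3@15, authorship ...1414....22.33.
After op 5 (delete): buffer="kbpbafwodauaa" (len 13), cursors c1@4 c4@4 c2@9 c3@11, authorship ...14....2.3.
After op 6 (move_left): buffer="kbpbafwodauaa" (len 13), cursors c1@3 c4@3 c2@8 c3@10, authorship ...14....2.3.
After op 7 (insert('d')): buffer="kbpddbafwoddaduaa" (len 17), cursors c1@5 c4@5 c2@11 c3@14, authorship ...1414...2.23.3.
After op 8 (delete): buffer="kbpbafwodauaa" (len 13), cursors c1@3 c4@3 c2@8 c3@10, authorship ...14....2.3.

Answer: 3 8 10 3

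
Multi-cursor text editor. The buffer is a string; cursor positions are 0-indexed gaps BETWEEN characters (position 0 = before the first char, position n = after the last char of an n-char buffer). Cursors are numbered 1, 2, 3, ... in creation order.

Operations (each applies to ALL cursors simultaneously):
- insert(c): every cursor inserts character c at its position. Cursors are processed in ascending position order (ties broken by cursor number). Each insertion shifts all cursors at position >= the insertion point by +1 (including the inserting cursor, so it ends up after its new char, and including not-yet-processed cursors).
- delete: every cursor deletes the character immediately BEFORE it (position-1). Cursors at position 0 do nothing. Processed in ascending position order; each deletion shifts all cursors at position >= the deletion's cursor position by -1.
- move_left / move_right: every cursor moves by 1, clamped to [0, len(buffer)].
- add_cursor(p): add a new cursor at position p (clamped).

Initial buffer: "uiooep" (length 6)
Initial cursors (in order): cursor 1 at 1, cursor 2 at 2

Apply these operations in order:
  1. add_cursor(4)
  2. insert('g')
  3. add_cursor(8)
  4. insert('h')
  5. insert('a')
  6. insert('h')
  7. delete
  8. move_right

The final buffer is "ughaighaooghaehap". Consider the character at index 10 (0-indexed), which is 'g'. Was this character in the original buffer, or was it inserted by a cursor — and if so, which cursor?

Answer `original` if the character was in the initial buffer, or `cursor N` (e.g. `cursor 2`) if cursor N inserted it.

Answer: cursor 3

Derivation:
After op 1 (add_cursor(4)): buffer="uiooep" (len 6), cursors c1@1 c2@2 c3@4, authorship ......
After op 2 (insert('g')): buffer="ugigoogep" (len 9), cursors c1@2 c2@4 c3@7, authorship .1.2..3..
After op 3 (add_cursor(8)): buffer="ugigoogep" (len 9), cursors c1@2 c2@4 c3@7 c4@8, authorship .1.2..3..
After op 4 (insert('h')): buffer="ughighooghehp" (len 13), cursors c1@3 c2@6 c3@10 c4@12, authorship .11.22..33.4.
After op 5 (insert('a')): buffer="ughaighaooghaehap" (len 17), cursors c1@4 c2@8 c3@13 c4@16, authorship .111.222..333.44.
After op 6 (insert('h')): buffer="ughahighahooghahehahp" (len 21), cursors c1@5 c2@10 c3@16 c4@20, authorship .1111.2222..3333.444.
After op 7 (delete): buffer="ughaighaooghaehap" (len 17), cursors c1@4 c2@8 c3@13 c4@16, authorship .111.222..333.44.
After op 8 (move_right): buffer="ughaighaooghaehap" (len 17), cursors c1@5 c2@9 c3@14 c4@17, authorship .111.222..333.44.
Authorship (.=original, N=cursor N): . 1 1 1 . 2 2 2 . . 3 3 3 . 4 4 .
Index 10: author = 3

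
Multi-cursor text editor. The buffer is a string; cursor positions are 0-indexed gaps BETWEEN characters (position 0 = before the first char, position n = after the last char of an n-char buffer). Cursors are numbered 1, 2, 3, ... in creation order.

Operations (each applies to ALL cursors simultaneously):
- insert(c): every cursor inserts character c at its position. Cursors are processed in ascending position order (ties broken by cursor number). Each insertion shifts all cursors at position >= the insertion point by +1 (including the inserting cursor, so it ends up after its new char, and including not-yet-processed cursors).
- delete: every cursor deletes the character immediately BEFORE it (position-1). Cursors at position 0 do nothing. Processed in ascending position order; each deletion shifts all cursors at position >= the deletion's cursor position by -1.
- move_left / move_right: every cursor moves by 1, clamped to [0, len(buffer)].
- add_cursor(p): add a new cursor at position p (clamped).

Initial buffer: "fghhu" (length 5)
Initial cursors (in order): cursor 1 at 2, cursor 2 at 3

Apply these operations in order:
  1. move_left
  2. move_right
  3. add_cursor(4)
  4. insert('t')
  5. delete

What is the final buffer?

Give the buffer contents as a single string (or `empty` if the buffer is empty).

Answer: fghhu

Derivation:
After op 1 (move_left): buffer="fghhu" (len 5), cursors c1@1 c2@2, authorship .....
After op 2 (move_right): buffer="fghhu" (len 5), cursors c1@2 c2@3, authorship .....
After op 3 (add_cursor(4)): buffer="fghhu" (len 5), cursors c1@2 c2@3 c3@4, authorship .....
After op 4 (insert('t')): buffer="fgththtu" (len 8), cursors c1@3 c2@5 c3@7, authorship ..1.2.3.
After op 5 (delete): buffer="fghhu" (len 5), cursors c1@2 c2@3 c3@4, authorship .....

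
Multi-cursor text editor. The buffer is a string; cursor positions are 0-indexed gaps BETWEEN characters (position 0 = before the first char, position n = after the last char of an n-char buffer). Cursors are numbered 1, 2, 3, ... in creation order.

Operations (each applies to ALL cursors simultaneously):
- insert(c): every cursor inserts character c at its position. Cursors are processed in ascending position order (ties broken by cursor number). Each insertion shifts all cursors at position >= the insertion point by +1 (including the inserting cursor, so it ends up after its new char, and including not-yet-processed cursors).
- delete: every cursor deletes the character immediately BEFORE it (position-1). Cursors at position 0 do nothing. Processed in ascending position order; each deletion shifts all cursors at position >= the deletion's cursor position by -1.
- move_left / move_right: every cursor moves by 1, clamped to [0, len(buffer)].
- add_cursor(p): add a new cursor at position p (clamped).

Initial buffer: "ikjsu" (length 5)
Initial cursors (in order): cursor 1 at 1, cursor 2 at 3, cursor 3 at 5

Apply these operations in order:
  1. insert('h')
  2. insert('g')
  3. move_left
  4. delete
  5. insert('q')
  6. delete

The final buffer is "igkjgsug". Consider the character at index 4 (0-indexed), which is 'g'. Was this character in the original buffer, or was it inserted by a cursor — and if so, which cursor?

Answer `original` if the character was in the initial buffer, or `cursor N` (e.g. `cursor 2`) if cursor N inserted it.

After op 1 (insert('h')): buffer="ihkjhsuh" (len 8), cursors c1@2 c2@5 c3@8, authorship .1..2..3
After op 2 (insert('g')): buffer="ihgkjhgsuhg" (len 11), cursors c1@3 c2@7 c3@11, authorship .11..22..33
After op 3 (move_left): buffer="ihgkjhgsuhg" (len 11), cursors c1@2 c2@6 c3@10, authorship .11..22..33
After op 4 (delete): buffer="igkjgsug" (len 8), cursors c1@1 c2@4 c3@7, authorship .1..2..3
After op 5 (insert('q')): buffer="iqgkjqgsuqg" (len 11), cursors c1@2 c2@6 c3@10, authorship .11..22..33
After op 6 (delete): buffer="igkjgsug" (len 8), cursors c1@1 c2@4 c3@7, authorship .1..2..3
Authorship (.=original, N=cursor N): . 1 . . 2 . . 3
Index 4: author = 2

Answer: cursor 2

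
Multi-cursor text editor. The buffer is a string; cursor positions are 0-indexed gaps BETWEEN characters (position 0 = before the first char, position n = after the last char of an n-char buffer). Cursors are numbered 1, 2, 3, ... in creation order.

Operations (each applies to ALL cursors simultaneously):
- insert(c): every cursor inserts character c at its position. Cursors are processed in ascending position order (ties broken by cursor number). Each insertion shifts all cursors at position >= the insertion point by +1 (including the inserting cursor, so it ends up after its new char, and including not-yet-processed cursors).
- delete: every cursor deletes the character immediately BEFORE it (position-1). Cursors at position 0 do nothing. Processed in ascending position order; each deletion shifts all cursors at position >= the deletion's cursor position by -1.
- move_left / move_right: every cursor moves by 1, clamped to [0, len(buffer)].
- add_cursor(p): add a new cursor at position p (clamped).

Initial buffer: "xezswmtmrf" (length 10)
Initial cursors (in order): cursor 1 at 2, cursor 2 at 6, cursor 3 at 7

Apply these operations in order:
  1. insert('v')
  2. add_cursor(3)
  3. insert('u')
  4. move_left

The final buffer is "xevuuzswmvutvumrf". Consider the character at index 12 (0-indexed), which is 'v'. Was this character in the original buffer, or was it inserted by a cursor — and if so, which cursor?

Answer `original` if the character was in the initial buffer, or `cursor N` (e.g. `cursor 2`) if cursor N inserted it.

Answer: cursor 3

Derivation:
After op 1 (insert('v')): buffer="xevzswmvtvmrf" (len 13), cursors c1@3 c2@8 c3@10, authorship ..1....2.3...
After op 2 (add_cursor(3)): buffer="xevzswmvtvmrf" (len 13), cursors c1@3 c4@3 c2@8 c3@10, authorship ..1....2.3...
After op 3 (insert('u')): buffer="xevuuzswmvutvumrf" (len 17), cursors c1@5 c4@5 c2@11 c3@14, authorship ..114....22.33...
After op 4 (move_left): buffer="xevuuzswmvutvumrf" (len 17), cursors c1@4 c4@4 c2@10 c3@13, authorship ..114....22.33...
Authorship (.=original, N=cursor N): . . 1 1 4 . . . . 2 2 . 3 3 . . .
Index 12: author = 3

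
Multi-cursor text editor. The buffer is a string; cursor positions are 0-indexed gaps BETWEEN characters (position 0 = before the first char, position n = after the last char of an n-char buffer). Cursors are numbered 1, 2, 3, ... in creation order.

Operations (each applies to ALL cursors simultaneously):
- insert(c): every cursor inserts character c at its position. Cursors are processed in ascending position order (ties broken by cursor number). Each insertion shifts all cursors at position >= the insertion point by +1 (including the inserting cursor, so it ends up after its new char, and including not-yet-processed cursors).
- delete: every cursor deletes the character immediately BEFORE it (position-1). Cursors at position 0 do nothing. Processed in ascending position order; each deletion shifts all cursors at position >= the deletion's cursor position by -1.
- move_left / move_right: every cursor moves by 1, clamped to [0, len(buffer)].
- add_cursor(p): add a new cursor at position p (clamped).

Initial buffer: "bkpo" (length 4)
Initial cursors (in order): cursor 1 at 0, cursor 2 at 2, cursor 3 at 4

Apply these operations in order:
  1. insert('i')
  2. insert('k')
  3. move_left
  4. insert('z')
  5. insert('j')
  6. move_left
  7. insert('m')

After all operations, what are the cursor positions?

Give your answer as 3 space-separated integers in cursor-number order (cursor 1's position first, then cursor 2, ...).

After op 1 (insert('i')): buffer="ibkipoi" (len 7), cursors c1@1 c2@4 c3@7, authorship 1..2..3
After op 2 (insert('k')): buffer="ikbkikpoik" (len 10), cursors c1@2 c2@6 c3@10, authorship 11..22..33
After op 3 (move_left): buffer="ikbkikpoik" (len 10), cursors c1@1 c2@5 c3@9, authorship 11..22..33
After op 4 (insert('z')): buffer="izkbkizkpoizk" (len 13), cursors c1@2 c2@7 c3@12, authorship 111..222..333
After op 5 (insert('j')): buffer="izjkbkizjkpoizjk" (len 16), cursors c1@3 c2@9 c3@15, authorship 1111..2222..3333
After op 6 (move_left): buffer="izjkbkizjkpoizjk" (len 16), cursors c1@2 c2@8 c3@14, authorship 1111..2222..3333
After op 7 (insert('m')): buffer="izmjkbkizmjkpoizmjk" (len 19), cursors c1@3 c2@10 c3@17, authorship 11111..22222..33333

Answer: 3 10 17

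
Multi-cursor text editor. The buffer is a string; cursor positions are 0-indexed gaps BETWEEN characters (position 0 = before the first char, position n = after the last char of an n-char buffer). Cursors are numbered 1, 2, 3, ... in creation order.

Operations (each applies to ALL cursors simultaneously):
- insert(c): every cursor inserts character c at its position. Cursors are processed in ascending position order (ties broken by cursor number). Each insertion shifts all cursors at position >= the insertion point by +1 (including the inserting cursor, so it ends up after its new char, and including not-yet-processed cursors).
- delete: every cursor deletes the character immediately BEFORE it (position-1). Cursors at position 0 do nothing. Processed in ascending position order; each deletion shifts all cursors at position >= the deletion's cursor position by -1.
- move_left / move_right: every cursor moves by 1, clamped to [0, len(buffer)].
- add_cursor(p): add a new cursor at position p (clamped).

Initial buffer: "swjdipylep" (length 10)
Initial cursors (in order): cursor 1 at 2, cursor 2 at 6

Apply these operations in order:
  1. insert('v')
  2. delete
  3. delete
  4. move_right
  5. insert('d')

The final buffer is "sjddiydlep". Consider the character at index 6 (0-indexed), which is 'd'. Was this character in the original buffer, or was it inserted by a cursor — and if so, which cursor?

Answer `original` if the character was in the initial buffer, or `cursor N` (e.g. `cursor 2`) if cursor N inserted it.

After op 1 (insert('v')): buffer="swvjdipvylep" (len 12), cursors c1@3 c2@8, authorship ..1....2....
After op 2 (delete): buffer="swjdipylep" (len 10), cursors c1@2 c2@6, authorship ..........
After op 3 (delete): buffer="sjdiylep" (len 8), cursors c1@1 c2@4, authorship ........
After op 4 (move_right): buffer="sjdiylep" (len 8), cursors c1@2 c2@5, authorship ........
After op 5 (insert('d')): buffer="sjddiydlep" (len 10), cursors c1@3 c2@7, authorship ..1...2...
Authorship (.=original, N=cursor N): . . 1 . . . 2 . . .
Index 6: author = 2

Answer: cursor 2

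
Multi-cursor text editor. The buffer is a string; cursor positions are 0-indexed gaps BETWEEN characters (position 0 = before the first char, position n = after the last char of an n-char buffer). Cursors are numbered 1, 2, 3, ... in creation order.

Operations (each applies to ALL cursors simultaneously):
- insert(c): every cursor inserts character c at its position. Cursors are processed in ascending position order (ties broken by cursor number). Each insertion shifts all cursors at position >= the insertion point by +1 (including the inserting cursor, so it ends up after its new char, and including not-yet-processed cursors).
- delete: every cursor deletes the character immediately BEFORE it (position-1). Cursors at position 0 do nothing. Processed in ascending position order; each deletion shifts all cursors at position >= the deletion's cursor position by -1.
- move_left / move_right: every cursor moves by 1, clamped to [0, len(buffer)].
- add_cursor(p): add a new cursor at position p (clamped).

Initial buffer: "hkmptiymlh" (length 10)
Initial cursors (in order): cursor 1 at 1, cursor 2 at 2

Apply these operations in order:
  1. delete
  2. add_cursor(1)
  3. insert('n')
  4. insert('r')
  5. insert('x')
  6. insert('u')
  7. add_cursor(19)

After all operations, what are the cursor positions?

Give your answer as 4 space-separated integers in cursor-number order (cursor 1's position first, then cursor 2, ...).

Answer: 8 8 13 19

Derivation:
After op 1 (delete): buffer="mptiymlh" (len 8), cursors c1@0 c2@0, authorship ........
After op 2 (add_cursor(1)): buffer="mptiymlh" (len 8), cursors c1@0 c2@0 c3@1, authorship ........
After op 3 (insert('n')): buffer="nnmnptiymlh" (len 11), cursors c1@2 c2@2 c3@4, authorship 12.3.......
After op 4 (insert('r')): buffer="nnrrmnrptiymlh" (len 14), cursors c1@4 c2@4 c3@7, authorship 1212.33.......
After op 5 (insert('x')): buffer="nnrrxxmnrxptiymlh" (len 17), cursors c1@6 c2@6 c3@10, authorship 121212.333.......
After op 6 (insert('u')): buffer="nnrrxxuumnrxuptiymlh" (len 20), cursors c1@8 c2@8 c3@13, authorship 12121212.3333.......
After op 7 (add_cursor(19)): buffer="nnrrxxuumnrxuptiymlh" (len 20), cursors c1@8 c2@8 c3@13 c4@19, authorship 12121212.3333.......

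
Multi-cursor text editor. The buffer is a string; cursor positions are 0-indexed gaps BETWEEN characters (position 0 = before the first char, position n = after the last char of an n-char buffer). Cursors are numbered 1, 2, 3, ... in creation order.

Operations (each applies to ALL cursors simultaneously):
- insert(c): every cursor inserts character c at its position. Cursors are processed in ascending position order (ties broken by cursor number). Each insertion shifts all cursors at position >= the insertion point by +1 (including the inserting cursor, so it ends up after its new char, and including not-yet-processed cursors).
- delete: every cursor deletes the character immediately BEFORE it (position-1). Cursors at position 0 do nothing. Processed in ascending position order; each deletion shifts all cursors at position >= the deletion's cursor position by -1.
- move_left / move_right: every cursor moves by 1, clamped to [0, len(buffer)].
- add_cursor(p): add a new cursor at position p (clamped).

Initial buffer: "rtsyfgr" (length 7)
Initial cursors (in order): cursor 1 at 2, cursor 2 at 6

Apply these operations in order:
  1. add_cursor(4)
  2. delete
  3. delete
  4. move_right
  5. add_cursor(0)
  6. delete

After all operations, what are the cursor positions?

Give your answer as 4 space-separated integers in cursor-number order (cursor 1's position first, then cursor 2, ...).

After op 1 (add_cursor(4)): buffer="rtsyfgr" (len 7), cursors c1@2 c3@4 c2@6, authorship .......
After op 2 (delete): buffer="rsfr" (len 4), cursors c1@1 c3@2 c2@3, authorship ....
After op 3 (delete): buffer="r" (len 1), cursors c1@0 c2@0 c3@0, authorship .
After op 4 (move_right): buffer="r" (len 1), cursors c1@1 c2@1 c3@1, authorship .
After op 5 (add_cursor(0)): buffer="r" (len 1), cursors c4@0 c1@1 c2@1 c3@1, authorship .
After op 6 (delete): buffer="" (len 0), cursors c1@0 c2@0 c3@0 c4@0, authorship 

Answer: 0 0 0 0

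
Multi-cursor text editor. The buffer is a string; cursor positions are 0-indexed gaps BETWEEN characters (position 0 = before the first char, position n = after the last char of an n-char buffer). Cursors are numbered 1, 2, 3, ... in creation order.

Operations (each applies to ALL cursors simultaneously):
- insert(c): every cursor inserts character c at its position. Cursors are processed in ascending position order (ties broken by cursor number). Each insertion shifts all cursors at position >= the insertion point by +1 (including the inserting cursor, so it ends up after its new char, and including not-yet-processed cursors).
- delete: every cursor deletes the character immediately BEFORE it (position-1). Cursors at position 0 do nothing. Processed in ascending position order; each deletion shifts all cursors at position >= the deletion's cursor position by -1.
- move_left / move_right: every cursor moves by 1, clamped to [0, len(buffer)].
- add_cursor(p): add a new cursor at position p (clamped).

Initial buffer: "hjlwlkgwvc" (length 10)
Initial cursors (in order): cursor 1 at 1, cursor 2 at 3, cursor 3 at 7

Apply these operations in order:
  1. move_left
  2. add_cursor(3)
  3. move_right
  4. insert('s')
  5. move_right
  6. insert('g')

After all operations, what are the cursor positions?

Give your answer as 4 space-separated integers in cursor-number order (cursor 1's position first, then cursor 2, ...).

After op 1 (move_left): buffer="hjlwlkgwvc" (len 10), cursors c1@0 c2@2 c3@6, authorship ..........
After op 2 (add_cursor(3)): buffer="hjlwlkgwvc" (len 10), cursors c1@0 c2@2 c4@3 c3@6, authorship ..........
After op 3 (move_right): buffer="hjlwlkgwvc" (len 10), cursors c1@1 c2@3 c4@4 c3@7, authorship ..........
After op 4 (insert('s')): buffer="hsjlswslkgswvc" (len 14), cursors c1@2 c2@5 c4@7 c3@11, authorship .1..2.4...3...
After op 5 (move_right): buffer="hsjlswslkgswvc" (len 14), cursors c1@3 c2@6 c4@8 c3@12, authorship .1..2.4...3...
After op 6 (insert('g')): buffer="hsjglswgslgkgswgvc" (len 18), cursors c1@4 c2@8 c4@11 c3@16, authorship .1.1.2.24.4..3.3..

Answer: 4 8 16 11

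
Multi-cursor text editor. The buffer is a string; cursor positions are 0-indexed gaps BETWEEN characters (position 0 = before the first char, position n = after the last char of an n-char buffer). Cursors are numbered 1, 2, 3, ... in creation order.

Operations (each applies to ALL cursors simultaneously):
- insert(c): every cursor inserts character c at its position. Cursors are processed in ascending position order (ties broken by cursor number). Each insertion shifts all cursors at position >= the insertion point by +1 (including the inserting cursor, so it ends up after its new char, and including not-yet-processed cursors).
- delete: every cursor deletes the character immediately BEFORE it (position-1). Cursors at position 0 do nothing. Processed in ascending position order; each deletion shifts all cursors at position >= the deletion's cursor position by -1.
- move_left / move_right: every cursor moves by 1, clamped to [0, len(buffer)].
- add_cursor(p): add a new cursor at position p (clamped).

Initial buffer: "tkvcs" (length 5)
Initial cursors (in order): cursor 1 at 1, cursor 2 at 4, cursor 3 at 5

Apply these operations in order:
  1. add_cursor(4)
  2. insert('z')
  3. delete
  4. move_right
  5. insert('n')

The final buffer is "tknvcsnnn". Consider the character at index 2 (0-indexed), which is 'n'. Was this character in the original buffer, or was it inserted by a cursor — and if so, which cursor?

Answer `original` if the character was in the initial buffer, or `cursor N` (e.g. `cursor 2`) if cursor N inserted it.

After op 1 (add_cursor(4)): buffer="tkvcs" (len 5), cursors c1@1 c2@4 c4@4 c3@5, authorship .....
After op 2 (insert('z')): buffer="tzkvczzsz" (len 9), cursors c1@2 c2@7 c4@7 c3@9, authorship .1...24.3
After op 3 (delete): buffer="tkvcs" (len 5), cursors c1@1 c2@4 c4@4 c3@5, authorship .....
After op 4 (move_right): buffer="tkvcs" (len 5), cursors c1@2 c2@5 c3@5 c4@5, authorship .....
After op 5 (insert('n')): buffer="tknvcsnnn" (len 9), cursors c1@3 c2@9 c3@9 c4@9, authorship ..1...234
Authorship (.=original, N=cursor N): . . 1 . . . 2 3 4
Index 2: author = 1

Answer: cursor 1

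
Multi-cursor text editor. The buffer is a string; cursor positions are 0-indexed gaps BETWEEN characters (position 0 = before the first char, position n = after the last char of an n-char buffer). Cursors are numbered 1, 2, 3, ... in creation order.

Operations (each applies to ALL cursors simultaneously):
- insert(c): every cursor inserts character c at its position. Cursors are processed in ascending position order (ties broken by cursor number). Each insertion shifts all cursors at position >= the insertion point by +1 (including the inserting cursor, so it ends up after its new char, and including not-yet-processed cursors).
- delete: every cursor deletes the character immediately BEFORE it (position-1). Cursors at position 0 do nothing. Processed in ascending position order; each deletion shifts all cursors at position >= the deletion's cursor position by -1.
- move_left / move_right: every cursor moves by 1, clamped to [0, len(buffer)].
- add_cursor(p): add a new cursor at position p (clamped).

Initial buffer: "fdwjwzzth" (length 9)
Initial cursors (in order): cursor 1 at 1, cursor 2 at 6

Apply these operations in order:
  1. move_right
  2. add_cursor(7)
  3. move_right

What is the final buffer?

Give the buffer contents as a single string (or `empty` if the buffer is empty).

Answer: fdwjwzzth

Derivation:
After op 1 (move_right): buffer="fdwjwzzth" (len 9), cursors c1@2 c2@7, authorship .........
After op 2 (add_cursor(7)): buffer="fdwjwzzth" (len 9), cursors c1@2 c2@7 c3@7, authorship .........
After op 3 (move_right): buffer="fdwjwzzth" (len 9), cursors c1@3 c2@8 c3@8, authorship .........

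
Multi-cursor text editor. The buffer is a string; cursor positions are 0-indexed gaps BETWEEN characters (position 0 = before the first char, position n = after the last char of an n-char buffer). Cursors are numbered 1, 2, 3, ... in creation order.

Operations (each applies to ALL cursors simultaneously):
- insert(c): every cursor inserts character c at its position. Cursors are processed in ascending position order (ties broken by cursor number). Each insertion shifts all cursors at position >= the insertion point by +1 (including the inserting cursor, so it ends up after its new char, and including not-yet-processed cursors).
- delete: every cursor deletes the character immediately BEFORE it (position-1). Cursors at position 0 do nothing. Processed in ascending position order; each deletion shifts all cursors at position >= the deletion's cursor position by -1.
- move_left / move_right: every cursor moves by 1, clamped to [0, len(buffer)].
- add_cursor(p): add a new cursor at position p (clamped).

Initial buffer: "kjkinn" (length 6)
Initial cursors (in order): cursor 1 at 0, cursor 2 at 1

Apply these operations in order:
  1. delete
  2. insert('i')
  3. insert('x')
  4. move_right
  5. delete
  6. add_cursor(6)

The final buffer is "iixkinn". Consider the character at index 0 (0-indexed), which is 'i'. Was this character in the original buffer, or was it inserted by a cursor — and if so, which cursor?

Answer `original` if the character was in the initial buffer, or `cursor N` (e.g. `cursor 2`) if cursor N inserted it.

After op 1 (delete): buffer="jkinn" (len 5), cursors c1@0 c2@0, authorship .....
After op 2 (insert('i')): buffer="iijkinn" (len 7), cursors c1@2 c2@2, authorship 12.....
After op 3 (insert('x')): buffer="iixxjkinn" (len 9), cursors c1@4 c2@4, authorship 1212.....
After op 4 (move_right): buffer="iixxjkinn" (len 9), cursors c1@5 c2@5, authorship 1212.....
After op 5 (delete): buffer="iixkinn" (len 7), cursors c1@3 c2@3, authorship 121....
After op 6 (add_cursor(6)): buffer="iixkinn" (len 7), cursors c1@3 c2@3 c3@6, authorship 121....
Authorship (.=original, N=cursor N): 1 2 1 . . . .
Index 0: author = 1

Answer: cursor 1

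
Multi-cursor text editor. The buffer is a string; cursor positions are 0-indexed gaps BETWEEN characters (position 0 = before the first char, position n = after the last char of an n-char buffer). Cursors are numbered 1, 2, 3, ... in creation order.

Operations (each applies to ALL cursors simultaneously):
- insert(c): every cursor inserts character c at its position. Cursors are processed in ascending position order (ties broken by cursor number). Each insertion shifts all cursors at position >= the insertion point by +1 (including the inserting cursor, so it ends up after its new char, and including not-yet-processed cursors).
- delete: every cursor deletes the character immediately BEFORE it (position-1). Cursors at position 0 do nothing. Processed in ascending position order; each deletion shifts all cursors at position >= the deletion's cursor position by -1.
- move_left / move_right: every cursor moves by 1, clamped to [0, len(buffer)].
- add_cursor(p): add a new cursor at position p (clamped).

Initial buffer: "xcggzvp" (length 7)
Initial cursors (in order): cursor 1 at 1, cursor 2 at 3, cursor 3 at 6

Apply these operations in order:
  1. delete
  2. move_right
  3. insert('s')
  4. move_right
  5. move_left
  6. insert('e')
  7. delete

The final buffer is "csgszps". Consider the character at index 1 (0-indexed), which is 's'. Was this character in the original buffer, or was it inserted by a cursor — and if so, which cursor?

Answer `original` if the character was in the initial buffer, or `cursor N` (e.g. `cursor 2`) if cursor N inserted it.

Answer: cursor 1

Derivation:
After op 1 (delete): buffer="cgzp" (len 4), cursors c1@0 c2@1 c3@3, authorship ....
After op 2 (move_right): buffer="cgzp" (len 4), cursors c1@1 c2@2 c3@4, authorship ....
After op 3 (insert('s')): buffer="csgszps" (len 7), cursors c1@2 c2@4 c3@7, authorship .1.2..3
After op 4 (move_right): buffer="csgszps" (len 7), cursors c1@3 c2@5 c3@7, authorship .1.2..3
After op 5 (move_left): buffer="csgszps" (len 7), cursors c1@2 c2@4 c3@6, authorship .1.2..3
After op 6 (insert('e')): buffer="csegsezpes" (len 10), cursors c1@3 c2@6 c3@9, authorship .11.22..33
After op 7 (delete): buffer="csgszps" (len 7), cursors c1@2 c2@4 c3@6, authorship .1.2..3
Authorship (.=original, N=cursor N): . 1 . 2 . . 3
Index 1: author = 1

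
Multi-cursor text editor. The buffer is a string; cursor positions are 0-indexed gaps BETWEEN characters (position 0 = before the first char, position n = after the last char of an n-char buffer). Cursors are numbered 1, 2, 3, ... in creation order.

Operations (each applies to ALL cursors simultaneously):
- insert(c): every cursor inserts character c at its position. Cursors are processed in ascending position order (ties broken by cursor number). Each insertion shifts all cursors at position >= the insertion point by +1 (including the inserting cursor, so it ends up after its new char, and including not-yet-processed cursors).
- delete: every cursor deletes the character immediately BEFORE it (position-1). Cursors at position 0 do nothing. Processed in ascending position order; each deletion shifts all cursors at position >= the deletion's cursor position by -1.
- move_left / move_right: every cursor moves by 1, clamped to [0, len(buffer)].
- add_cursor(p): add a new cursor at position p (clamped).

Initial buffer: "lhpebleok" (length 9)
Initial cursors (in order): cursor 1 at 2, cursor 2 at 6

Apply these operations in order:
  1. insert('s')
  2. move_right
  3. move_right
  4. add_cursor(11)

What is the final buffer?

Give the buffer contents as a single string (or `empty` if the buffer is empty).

Answer: lhspeblseok

Derivation:
After op 1 (insert('s')): buffer="lhspeblseok" (len 11), cursors c1@3 c2@8, authorship ..1....2...
After op 2 (move_right): buffer="lhspeblseok" (len 11), cursors c1@4 c2@9, authorship ..1....2...
After op 3 (move_right): buffer="lhspeblseok" (len 11), cursors c1@5 c2@10, authorship ..1....2...
After op 4 (add_cursor(11)): buffer="lhspeblseok" (len 11), cursors c1@5 c2@10 c3@11, authorship ..1....2...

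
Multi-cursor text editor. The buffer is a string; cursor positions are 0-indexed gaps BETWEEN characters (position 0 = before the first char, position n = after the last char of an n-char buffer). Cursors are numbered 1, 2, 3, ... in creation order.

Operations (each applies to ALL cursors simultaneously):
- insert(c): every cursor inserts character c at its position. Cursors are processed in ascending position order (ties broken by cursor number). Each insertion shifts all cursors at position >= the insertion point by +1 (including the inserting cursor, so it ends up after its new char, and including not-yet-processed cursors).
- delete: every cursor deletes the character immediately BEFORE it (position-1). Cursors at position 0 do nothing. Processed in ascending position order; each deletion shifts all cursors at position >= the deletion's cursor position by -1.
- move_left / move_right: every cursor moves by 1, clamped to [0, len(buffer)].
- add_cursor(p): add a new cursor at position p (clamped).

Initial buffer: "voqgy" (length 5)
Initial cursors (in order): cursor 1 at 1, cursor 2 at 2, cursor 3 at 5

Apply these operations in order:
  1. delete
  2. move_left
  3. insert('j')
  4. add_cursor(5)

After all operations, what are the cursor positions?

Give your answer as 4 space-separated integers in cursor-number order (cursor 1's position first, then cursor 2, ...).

Answer: 2 2 4 5

Derivation:
After op 1 (delete): buffer="qg" (len 2), cursors c1@0 c2@0 c3@2, authorship ..
After op 2 (move_left): buffer="qg" (len 2), cursors c1@0 c2@0 c3@1, authorship ..
After op 3 (insert('j')): buffer="jjqjg" (len 5), cursors c1@2 c2@2 c3@4, authorship 12.3.
After op 4 (add_cursor(5)): buffer="jjqjg" (len 5), cursors c1@2 c2@2 c3@4 c4@5, authorship 12.3.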